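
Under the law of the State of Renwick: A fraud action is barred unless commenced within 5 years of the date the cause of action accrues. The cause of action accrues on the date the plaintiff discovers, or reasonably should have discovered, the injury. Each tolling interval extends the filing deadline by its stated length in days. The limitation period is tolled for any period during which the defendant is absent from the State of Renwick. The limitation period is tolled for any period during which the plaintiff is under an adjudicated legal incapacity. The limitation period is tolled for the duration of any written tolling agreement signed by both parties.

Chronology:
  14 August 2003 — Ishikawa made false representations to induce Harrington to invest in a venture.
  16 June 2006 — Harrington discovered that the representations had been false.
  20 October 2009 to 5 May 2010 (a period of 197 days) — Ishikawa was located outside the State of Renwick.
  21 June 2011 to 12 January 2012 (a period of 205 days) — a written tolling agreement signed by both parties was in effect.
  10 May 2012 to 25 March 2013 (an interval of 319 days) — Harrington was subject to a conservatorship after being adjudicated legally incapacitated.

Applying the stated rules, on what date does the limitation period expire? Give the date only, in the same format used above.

Under the discovery rule, the claim accrued on 16 June 2006, when Harrington discovered the injury — not on the 14 August 2003 date of the underlying act.
Adding the 5 years base period to 16 June 2006 gives a deadline of 16 June 2011, before any tolling.
Because the defendant's absence from the jurisdiction ran from 20 October 2009 to 5 May 2010, the deadline is extended by 197 days to 30 December 2011.
The period was tolled for 205 days by the written tolling agreement (21 June 2011 to 12 January 2012), pushing the deadline to 22 July 2012.
Because the plaintiff's legal incapacity ran from 10 May 2012 to 25 March 2013, the deadline is extended by 319 days to 6 June 2013.

6 June 2013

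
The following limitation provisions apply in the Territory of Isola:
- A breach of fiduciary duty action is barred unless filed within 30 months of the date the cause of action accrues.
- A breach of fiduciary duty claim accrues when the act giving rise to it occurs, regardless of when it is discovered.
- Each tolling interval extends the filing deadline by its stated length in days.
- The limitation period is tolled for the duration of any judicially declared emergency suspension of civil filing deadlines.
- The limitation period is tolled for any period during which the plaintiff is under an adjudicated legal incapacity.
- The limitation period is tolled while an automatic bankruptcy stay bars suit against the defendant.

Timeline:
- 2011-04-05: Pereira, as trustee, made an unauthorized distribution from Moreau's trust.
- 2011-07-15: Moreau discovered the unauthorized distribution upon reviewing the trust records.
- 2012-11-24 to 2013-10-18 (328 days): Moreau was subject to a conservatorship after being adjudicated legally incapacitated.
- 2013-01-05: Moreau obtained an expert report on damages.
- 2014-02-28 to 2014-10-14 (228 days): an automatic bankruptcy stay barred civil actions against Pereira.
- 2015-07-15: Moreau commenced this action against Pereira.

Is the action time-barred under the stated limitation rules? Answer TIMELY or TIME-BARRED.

TIME-BARRED

Because the rule ties accrual to occurrence, the claim accrued on 2011-04-05, not on the 2011-07-15 discovery date.
Adding the 30 months base period to 2011-04-05 gives a deadline of 2013-10-05, before any tolling.
The period was tolled for 328 days by the plaintiff's legal incapacity (2012-11-24 to 2013-10-18), pushing the deadline to 2014-08-29.
Because the automatic bankruptcy stay ran from 2014-02-28 to 2014-10-14, the deadline is extended by 228 days to 2015-04-14.
The other events in the timeline have no effect on the limitation period under the stated rules.
Filing on 2015-07-15 missed the 2015-04-14 deadline — the action is time-barred.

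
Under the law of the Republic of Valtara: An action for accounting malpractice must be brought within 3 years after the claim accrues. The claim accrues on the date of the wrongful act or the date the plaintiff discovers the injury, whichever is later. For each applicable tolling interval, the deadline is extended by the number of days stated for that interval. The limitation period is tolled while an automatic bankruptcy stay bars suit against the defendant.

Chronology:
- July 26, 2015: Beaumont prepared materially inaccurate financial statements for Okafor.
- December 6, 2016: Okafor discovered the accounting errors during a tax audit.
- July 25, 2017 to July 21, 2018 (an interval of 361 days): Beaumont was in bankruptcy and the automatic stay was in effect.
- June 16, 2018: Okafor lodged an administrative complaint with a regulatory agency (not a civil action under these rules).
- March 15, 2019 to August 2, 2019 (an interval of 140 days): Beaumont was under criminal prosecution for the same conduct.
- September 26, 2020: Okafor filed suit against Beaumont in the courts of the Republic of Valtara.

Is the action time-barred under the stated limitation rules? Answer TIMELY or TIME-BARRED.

Taking the later of the act (July 26, 2015) and discovery (December 6, 2016), the claim accrued on December 6, 2016.
The untolled deadline — 3 years after December 6, 2016 — is December 6, 2019.
The period was tolled for 361 days by the automatic bankruptcy stay (July 25, 2017 to July 21, 2018), pushing the deadline to December 1, 2020.
No stated provision tolls the period for a criminal prosecution, so the interval from March 15, 2019 to August 2, 2019 has no effect on the deadline.
Nothing else in the chronology tolls or restarts the period.
Filing on September 26, 2020 beat the December 1, 2020 deadline — the action is timely.

TIMELY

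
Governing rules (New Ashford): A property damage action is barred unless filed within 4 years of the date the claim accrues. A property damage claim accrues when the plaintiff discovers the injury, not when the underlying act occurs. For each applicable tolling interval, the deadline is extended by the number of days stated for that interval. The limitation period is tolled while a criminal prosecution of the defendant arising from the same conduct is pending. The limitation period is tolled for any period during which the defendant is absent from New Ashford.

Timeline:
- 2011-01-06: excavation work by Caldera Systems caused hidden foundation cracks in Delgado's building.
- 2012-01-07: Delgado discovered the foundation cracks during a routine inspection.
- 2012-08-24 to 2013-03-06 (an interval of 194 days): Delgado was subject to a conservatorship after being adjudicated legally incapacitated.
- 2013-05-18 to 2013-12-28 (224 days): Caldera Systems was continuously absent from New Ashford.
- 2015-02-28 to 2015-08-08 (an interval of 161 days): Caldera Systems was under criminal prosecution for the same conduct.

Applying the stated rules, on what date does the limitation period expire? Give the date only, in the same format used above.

2017-01-26

The claim did not accrue until Delgado discovered the injury on 2012-01-07; the 2011-01-06 act date does not start the clock under the stated rule.
The untolled deadline — 4 years after 2012-01-07 — is 2016-01-07.
Because the defendant's absence from the jurisdiction ran from 2013-05-18 to 2013-12-28, the deadline is extended by 224 days to 2016-08-18.
The period was tolled for 161 days by the pending criminal prosecution (2015-02-28 to 2015-08-08), pushing the deadline to 2017-01-26.
No stated provision tolls the period for the plaintiff's incapacity, so the interval from 2012-08-24 to 2013-03-06 has no effect on the deadline.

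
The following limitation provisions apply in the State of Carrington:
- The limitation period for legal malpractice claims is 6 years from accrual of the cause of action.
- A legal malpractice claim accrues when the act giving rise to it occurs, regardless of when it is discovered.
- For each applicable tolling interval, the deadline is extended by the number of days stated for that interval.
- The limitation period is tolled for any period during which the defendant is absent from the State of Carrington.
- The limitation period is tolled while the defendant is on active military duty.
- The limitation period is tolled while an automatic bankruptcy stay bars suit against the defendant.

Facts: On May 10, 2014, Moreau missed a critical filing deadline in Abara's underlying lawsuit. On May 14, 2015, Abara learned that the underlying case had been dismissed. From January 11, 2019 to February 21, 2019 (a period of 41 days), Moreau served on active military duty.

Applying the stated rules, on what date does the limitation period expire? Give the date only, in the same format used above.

June 20, 2020

Because the rule ties accrual to occurrence, the claim accrued on May 10, 2014, not on the May 14, 2015 discovery date.
6 years from May 10, 2014 is May 10, 2020.
The period was tolled for 41 days by the defendant's active military service (January 11, 2019 to February 21, 2019), pushing the deadline to June 20, 2020.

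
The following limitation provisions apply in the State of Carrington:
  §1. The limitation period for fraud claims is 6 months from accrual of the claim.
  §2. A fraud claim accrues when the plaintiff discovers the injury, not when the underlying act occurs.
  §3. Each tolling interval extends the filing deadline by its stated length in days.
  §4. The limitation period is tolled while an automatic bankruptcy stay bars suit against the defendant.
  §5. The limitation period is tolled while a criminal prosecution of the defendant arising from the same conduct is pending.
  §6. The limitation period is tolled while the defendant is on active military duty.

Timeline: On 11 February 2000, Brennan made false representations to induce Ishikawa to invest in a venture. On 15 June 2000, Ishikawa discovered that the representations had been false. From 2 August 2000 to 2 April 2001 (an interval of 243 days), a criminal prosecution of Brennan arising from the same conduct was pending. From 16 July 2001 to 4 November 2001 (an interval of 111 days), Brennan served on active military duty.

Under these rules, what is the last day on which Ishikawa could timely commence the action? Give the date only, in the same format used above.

The claim did not accrue until Ishikawa discovered the injury on 15 June 2000; the 11 February 2000 act date does not start the clock under the stated rule.
The untolled deadline — 6 months after 15 June 2000 — is 15 December 2000.
The pending criminal prosecution from 2 August 2000 to 2 April 2001 tolled the period for 243 days, extending the deadline to 15 August 2001.
The period was tolled for 111 days by the defendant's active military service (16 July 2001 to 4 November 2001), pushing the deadline to 4 December 2001.

4 December 2001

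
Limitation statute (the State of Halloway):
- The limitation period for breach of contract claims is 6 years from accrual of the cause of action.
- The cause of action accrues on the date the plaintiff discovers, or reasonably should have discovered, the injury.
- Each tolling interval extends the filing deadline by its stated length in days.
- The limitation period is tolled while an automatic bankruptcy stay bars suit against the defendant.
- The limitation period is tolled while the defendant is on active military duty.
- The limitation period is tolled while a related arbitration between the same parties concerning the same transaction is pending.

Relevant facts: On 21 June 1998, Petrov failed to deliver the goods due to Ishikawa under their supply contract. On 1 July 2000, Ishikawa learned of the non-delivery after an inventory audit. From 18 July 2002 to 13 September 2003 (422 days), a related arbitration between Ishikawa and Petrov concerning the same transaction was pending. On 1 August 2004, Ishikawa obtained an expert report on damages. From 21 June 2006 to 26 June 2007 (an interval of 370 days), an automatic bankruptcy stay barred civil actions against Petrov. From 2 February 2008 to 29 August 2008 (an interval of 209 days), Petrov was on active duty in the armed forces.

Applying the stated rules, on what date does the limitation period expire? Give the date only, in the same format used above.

28 March 2009

Under the discovery rule, the claim accrued on 1 July 2000, when Ishikawa discovered the injury — not on the 21 June 1998 date of the underlying act.
Adding the 6 years base period to 1 July 2000 gives a deadline of 1 July 2006, before any tolling.
The pending related arbitration from 18 July 2002 to 13 September 2003 tolled the period for 422 days, extending the deadline to 27 August 2007.
The automatic bankruptcy stay from 21 June 2006 to 26 June 2007 tolled the period for 370 days, extending the deadline to 31 August 2008.
The period was tolled for 209 days by the defendant's active military service (2 February 2008 to 29 August 2008), pushing the deadline to 28 March 2009.
The other events in the timeline have no effect on the limitation period under the stated rules.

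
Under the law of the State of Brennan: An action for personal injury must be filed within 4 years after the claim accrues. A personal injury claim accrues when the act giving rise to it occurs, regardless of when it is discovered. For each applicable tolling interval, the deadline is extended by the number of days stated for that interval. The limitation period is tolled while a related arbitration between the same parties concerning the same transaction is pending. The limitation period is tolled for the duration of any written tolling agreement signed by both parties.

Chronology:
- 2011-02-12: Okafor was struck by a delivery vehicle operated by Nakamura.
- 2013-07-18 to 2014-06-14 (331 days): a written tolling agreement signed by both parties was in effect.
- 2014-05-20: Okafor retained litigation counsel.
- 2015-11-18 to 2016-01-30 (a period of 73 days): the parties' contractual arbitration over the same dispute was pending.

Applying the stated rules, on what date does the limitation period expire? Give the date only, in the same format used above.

2016-03-22

The limitation period began to run on 2011-02-12.
4 years from 2011-02-12 is 2015-02-12.
Because the written tolling agreement ran from 2013-07-18 to 2014-06-14, the deadline is extended by 331 days to 2016-01-09.
The period was tolled for 73 days by the pending related arbitration (2015-11-18 to 2016-01-30), pushing the deadline to 2016-03-22.
Nothing else in the chronology tolls or restarts the period.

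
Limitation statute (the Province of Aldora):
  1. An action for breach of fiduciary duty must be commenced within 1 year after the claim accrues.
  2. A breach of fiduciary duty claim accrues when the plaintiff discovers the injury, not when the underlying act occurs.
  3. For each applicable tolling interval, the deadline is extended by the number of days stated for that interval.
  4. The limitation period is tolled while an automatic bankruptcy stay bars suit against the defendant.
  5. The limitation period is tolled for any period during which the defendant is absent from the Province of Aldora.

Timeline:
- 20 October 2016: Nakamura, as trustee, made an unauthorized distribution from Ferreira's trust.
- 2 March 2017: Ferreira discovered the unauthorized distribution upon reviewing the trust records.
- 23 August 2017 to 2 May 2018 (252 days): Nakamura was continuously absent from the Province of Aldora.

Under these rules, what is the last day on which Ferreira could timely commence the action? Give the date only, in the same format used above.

The claim did not accrue until Ferreira discovered the injury on 2 March 2017; the 20 October 2016 act date does not start the clock under the stated rule.
The untolled deadline — 1 year after 2 March 2017 — is 2 March 2018.
The period was tolled for 252 days by the defendant's absence from the jurisdiction (23 August 2017 to 2 May 2018), pushing the deadline to 9 November 2018.

9 November 2018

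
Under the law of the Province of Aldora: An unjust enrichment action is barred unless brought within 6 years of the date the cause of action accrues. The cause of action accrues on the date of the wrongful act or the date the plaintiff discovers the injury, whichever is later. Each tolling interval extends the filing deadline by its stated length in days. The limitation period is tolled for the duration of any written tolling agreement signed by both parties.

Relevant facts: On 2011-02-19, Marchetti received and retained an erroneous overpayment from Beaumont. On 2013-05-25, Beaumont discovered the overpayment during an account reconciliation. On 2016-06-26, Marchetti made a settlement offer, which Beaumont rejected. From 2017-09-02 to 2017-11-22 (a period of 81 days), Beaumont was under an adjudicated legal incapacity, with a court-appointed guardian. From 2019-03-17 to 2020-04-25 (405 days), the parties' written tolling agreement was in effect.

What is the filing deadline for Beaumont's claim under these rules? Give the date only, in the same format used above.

2020-07-03

Taking the later of the act (2011-02-19) and discovery (2013-05-25), the claim accrued on 2013-05-25.
Adding the 6 years base period to 2013-05-25 gives a deadline of 2019-05-25, before any tolling.
Because the written tolling agreement ran from 2019-03-17 to 2020-04-25, the deadline is extended by 405 days to 2020-07-03.
No stated provision tolls the period for the plaintiff's incapacity, so the interval from 2017-09-02 to 2017-11-22 has no effect on the deadline.
The other events in the timeline have no effect on the limitation period under the stated rules.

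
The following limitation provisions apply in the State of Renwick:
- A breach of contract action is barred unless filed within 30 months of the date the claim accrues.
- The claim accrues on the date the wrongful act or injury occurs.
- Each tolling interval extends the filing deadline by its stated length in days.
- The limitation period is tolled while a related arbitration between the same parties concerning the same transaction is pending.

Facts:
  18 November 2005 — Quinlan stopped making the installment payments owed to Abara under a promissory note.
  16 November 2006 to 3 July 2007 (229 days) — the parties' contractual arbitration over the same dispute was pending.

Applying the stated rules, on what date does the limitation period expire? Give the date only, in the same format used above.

The claim accrued on 18 November 2005, the date of the act.
30 months from 18 November 2005 is 18 May 2008.
The period was tolled for 229 days by the pending related arbitration (16 November 2006 to 3 July 2007), pushing the deadline to 2 January 2009.

2 January 2009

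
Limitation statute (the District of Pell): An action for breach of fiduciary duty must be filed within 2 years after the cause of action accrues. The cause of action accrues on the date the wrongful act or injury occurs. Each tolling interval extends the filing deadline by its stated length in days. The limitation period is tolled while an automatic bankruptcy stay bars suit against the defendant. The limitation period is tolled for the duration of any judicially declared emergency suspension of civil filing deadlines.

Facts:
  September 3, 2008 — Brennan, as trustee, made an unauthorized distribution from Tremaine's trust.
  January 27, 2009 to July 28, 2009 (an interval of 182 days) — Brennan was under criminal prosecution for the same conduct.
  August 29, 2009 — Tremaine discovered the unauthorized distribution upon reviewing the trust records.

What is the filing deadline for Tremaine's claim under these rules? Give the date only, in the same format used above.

September 3, 2010

Because the rule ties accrual to occurrence, the claim accrued on September 3, 2008, not on the August 29, 2009 discovery date.
Adding the 2 years base period to September 3, 2008 gives a deadline of September 3, 2010, before any tolling.
The pending criminal prosecution from January 27, 2009 to July 28, 2009 does not toll the period, because no stated rule makes a criminal prosecution a tolling event.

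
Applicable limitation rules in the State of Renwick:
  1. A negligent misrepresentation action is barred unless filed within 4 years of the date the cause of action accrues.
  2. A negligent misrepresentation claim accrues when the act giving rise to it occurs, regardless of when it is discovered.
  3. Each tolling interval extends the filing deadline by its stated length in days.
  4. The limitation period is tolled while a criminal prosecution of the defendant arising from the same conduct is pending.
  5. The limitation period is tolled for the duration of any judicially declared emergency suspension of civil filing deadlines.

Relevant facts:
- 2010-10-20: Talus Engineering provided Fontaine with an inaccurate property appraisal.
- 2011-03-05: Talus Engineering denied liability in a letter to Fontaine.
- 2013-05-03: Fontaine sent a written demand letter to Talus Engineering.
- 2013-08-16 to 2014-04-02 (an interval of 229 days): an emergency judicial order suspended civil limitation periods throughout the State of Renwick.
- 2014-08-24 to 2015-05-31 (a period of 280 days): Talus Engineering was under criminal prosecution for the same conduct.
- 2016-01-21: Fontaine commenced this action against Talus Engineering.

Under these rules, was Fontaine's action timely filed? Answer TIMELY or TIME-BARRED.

The cause of action accrued on 2010-10-20, the date of the act.
The untolled deadline — 4 years after 2010-10-20 — is 2014-10-20.
The period was tolled for 229 days by the emergency suspension of filing deadlines (2013-08-16 to 2014-04-02), pushing the deadline to 2015-06-06.
Because the pending criminal prosecution ran from 2014-08-24 to 2015-05-31, the deadline is extended by 280 days to 2016-03-12.
The other events in the timeline have no effect on the limitation period under the stated rules.
Fontaine filed on 2016-01-21, before the 2016-03-12 deadline, so the action is timely.

TIMELY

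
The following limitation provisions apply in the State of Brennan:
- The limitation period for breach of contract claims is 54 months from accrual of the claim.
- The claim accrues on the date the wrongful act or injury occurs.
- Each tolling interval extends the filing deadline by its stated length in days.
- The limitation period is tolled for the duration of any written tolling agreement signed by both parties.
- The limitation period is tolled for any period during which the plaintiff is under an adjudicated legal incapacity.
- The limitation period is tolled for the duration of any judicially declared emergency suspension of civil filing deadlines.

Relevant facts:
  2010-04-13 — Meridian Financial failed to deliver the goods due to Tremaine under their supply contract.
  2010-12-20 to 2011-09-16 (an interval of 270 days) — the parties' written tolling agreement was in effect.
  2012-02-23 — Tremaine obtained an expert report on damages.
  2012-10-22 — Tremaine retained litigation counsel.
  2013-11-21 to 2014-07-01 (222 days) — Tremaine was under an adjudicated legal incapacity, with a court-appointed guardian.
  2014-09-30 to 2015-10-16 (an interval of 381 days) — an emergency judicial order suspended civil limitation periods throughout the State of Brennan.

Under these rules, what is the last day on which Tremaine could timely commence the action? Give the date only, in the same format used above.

2017-03-04

The claim accrued on 2010-04-13, the date of the act.
54 months from 2010-04-13 is 2014-10-13.
Because the written tolling agreement ran from 2010-12-20 to 2011-09-16, the deadline is extended by 270 days to 2015-07-10.
The period was tolled for 222 days by the plaintiff's legal incapacity (2013-11-21 to 2014-07-01), pushing the deadline to 2016-02-17.
The emergency suspension of filing deadlines from 2014-09-30 to 2015-10-16 tolled the period for 381 days, extending the deadline to 2017-03-04.
None of the other events listed affects the running of the period under the stated rules.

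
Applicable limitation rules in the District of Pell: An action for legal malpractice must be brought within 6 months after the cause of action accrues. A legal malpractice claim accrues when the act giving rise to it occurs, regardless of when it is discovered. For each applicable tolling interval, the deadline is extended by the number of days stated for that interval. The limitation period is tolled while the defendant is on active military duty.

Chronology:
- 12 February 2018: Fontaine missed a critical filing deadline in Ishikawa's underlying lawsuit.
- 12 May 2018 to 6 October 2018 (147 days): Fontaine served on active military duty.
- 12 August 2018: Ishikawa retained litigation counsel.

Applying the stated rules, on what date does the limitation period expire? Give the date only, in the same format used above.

6 January 2019

The cause of action accrued on 12 February 2018, the date of the act.
Adding the 6 months base period to 12 February 2018 gives a deadline of 12 August 2018, before any tolling.
Because the defendant's active military service ran from 12 May 2018 to 6 October 2018, the deadline is extended by 147 days to 6 January 2019.
Nothing else in the chronology tolls or restarts the period.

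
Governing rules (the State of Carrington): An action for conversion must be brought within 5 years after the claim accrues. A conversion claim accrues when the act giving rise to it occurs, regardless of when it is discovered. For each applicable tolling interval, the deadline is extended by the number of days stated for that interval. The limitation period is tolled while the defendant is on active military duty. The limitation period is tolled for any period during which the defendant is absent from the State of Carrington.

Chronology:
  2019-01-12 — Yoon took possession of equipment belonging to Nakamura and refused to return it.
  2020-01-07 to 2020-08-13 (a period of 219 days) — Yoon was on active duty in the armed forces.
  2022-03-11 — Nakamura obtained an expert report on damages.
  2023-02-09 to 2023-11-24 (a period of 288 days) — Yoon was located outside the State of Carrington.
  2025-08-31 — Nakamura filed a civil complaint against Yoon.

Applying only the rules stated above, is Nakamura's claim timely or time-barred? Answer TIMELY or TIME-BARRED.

TIME-BARRED

The limitation period began to run on 2019-01-12.
The untolled deadline — 5 years after 2019-01-12 — is 2024-01-12.
The period was tolled for 219 days by the defendant's active military service (2020-01-07 to 2020-08-13), pushing the deadline to 2024-08-18.
The period was tolled for 288 days by the defendant's absence from the jurisdiction (2023-02-09 to 2023-11-24), pushing the deadline to 2025-06-02.
None of the other events listed affects the running of the period under the stated rules.
Nakamura filed on 2025-08-31, after the 2025-06-02 deadline, so the action is time-barred.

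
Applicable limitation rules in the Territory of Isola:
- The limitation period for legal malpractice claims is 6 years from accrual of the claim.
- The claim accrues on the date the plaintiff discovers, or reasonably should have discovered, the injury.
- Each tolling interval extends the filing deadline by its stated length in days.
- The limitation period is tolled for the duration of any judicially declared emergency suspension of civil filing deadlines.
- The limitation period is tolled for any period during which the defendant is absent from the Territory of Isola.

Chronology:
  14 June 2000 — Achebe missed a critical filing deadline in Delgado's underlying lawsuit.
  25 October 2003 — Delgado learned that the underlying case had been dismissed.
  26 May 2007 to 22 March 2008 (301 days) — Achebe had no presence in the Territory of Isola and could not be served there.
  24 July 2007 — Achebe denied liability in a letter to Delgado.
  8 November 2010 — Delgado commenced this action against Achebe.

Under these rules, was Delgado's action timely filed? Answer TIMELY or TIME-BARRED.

Under the discovery rule, the claim accrued on 25 October 2003, when Delgado discovered the injury — not on the 14 June 2000 date of the underlying act.
Adding the 6 years base period to 25 October 2003 gives a deadline of 25 October 2009, before any tolling.
The period was tolled for 301 days by the defendant's absence from the jurisdiction (26 May 2007 to 22 March 2008), pushing the deadline to 22 August 2010.
Nothing else in the chronology tolls or restarts the period.
Filing on 8 November 2010 missed the 22 August 2010 deadline — the action is time-barred.

TIME-BARRED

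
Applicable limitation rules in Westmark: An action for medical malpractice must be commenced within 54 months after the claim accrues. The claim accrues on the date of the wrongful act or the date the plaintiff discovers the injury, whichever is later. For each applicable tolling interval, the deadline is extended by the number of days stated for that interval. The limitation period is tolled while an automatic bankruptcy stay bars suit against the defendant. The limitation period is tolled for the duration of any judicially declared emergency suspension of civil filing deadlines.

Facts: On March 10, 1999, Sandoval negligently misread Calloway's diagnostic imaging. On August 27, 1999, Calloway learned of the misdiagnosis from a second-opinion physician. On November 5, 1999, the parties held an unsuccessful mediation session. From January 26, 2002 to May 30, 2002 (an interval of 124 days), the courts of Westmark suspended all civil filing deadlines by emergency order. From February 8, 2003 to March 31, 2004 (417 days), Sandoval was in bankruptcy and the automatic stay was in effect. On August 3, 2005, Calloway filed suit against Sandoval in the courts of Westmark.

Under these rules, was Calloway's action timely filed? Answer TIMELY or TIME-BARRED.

Taking the later of the act (March 10, 1999) and discovery (August 27, 1999), the claim accrued on August 27, 1999.
Adding the 54 months base period to August 27, 1999 gives a deadline of February 27, 2004, before any tolling.
The period was tolled for 124 days by the emergency suspension of filing deadlines (January 26, 2002 to May 30, 2002), pushing the deadline to June 30, 2004.
Because the automatic bankruptcy stay ran from February 8, 2003 to March 31, 2004, the deadline is extended by 417 days to August 21, 2005.
Nothing else in the chronology tolls or restarts the period.
Calloway filed on August 3, 2005, before the August 21, 2005 deadline, so the action is timely.

TIMELY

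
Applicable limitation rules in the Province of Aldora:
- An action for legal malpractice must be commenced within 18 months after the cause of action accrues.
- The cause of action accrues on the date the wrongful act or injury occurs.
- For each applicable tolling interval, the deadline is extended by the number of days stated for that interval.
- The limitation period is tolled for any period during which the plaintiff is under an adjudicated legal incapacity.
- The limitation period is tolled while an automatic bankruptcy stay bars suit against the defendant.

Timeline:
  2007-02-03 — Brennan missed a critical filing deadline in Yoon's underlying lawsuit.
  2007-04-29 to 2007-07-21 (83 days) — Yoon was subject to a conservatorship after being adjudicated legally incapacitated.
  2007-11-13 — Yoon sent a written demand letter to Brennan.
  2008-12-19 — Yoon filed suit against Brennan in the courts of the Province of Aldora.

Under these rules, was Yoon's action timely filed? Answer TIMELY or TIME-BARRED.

TIME-BARRED

The cause of action accrued on 2007-02-03, the date of the act.
18 months from 2007-02-03 is 2008-08-03.
The period was tolled for 83 days by the plaintiff's legal incapacity (2007-04-29 to 2007-07-21), pushing the deadline to 2008-10-25.
The other events in the timeline have no effect on the limitation period under the stated rules.
The 2008-12-19 filing falls after the 2008-10-25 deadline; the claim is time-barred.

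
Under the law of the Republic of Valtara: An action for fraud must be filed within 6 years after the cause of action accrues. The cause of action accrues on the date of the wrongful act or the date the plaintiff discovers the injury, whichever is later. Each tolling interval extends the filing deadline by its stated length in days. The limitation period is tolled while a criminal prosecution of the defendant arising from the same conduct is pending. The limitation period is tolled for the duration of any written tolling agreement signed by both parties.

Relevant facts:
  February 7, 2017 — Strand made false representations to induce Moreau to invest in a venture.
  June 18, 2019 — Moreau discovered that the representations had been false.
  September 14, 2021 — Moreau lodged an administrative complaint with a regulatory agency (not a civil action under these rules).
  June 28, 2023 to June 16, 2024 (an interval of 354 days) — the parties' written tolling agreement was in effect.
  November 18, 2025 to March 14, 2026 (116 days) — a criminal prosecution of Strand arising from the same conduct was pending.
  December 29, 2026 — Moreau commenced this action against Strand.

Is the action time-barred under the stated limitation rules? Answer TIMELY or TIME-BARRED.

TIME-BARRED

Because discovery on June 18, 2019 post-dates the February 7, 2017 act, accrual under the later-of rule falls on June 18, 2019.
6 years from June 18, 2019 is June 18, 2025.
The written tolling agreement from June 28, 2023 to June 16, 2024 tolled the period for 354 days, extending the deadline to June 7, 2026.
The pending criminal prosecution from November 18, 2025 to March 14, 2026 tolled the period for 116 days, extending the deadline to October 1, 2026.
Nothing else in the chronology tolls or restarts the period.
Filing on December 29, 2026 missed the October 1, 2026 deadline — the action is time-barred.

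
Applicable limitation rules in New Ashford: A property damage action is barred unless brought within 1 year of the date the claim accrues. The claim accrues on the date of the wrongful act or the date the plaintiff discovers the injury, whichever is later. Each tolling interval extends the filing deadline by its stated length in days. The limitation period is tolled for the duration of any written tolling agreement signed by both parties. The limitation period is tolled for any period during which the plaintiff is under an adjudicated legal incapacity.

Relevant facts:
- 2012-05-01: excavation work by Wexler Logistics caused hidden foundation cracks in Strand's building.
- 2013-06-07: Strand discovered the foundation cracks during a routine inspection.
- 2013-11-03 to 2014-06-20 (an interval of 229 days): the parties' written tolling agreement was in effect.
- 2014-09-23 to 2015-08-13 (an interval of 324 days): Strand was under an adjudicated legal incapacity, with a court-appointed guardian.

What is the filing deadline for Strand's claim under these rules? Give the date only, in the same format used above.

The claim accrued on 2013-06-07 — the later of the 2012-05-01 act and the 2013-06-07 discovery.
1 year from 2013-06-07 is 2014-06-07.
Because the written tolling agreement ran from 2013-11-03 to 2014-06-20, the deadline is extended by 229 days to 2015-01-22.
The plaintiff's legal incapacity from 2014-09-23 to 2015-08-13 tolled the period for 324 days, extending the deadline to 2015-12-12.

2015-12-12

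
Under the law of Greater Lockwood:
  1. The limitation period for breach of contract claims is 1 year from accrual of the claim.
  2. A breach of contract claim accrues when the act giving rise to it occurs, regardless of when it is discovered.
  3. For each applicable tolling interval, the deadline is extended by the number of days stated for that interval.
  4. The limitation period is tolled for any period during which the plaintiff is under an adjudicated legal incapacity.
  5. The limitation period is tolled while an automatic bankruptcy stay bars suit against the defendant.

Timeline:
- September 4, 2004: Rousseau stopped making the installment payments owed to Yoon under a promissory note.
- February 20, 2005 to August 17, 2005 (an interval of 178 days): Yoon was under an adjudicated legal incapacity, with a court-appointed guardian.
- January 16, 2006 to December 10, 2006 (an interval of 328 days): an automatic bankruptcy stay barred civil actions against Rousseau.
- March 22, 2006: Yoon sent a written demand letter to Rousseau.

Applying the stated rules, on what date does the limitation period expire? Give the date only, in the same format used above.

The claim accrued on September 4, 2004, the date of the act.
Adding the 1 year base period to September 4, 2004 gives a deadline of September 4, 2005, before any tolling.
The plaintiff's legal incapacity from February 20, 2005 to August 17, 2005 tolled the period for 178 days, extending the deadline to March 1, 2006.
The automatic bankruptcy stay from January 16, 2006 to December 10, 2006 tolled the period for 328 days, extending the deadline to January 23, 2007.
The other events in the timeline have no effect on the limitation period under the stated rules.

January 23, 2007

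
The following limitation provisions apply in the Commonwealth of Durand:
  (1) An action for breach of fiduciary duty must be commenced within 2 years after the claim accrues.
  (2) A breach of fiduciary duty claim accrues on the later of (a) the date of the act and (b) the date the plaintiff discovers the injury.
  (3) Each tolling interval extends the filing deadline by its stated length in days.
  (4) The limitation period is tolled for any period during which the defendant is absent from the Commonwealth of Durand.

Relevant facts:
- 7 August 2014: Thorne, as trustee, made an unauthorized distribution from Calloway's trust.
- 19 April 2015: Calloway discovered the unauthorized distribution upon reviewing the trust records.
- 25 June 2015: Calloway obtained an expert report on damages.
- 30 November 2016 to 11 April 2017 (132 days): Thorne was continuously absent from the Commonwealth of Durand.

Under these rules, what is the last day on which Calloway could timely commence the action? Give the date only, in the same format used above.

Because discovery on 19 April 2015 post-dates the 7 August 2014 act, accrual under the later-of rule falls on 19 April 2015.
2 years from 19 April 2015 is 19 April 2017.
The period was tolled for 132 days by the defendant's absence from the jurisdiction (30 November 2016 to 11 April 2017), pushing the deadline to 29 August 2017.
The other events in the timeline have no effect on the limitation period under the stated rules.

29 August 2017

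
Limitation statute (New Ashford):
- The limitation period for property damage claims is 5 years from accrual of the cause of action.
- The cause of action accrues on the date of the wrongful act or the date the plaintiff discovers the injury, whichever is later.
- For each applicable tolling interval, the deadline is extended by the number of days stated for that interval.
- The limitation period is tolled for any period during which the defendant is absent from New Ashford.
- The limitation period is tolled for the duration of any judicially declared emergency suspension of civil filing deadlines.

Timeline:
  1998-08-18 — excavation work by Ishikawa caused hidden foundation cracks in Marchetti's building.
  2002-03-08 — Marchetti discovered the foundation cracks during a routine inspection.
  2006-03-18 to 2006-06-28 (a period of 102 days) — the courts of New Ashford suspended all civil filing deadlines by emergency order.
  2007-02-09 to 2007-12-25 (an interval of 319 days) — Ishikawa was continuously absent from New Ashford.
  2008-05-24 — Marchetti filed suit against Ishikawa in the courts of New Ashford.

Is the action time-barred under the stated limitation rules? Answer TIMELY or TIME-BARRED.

The claim accrued on 2002-03-08 — the later of the 1998-08-18 act and the 2002-03-08 discovery.
5 years from 2002-03-08 is 2007-03-08.
Because the emergency suspension of filing deadlines ran from 2006-03-18 to 2006-06-28, the deadline is extended by 102 days to 2007-06-18.
The defendant's absence from the jurisdiction from 2007-02-09 to 2007-12-25 tolled the period for 319 days, extending the deadline to 2008-05-02.
Marchetti filed on 2008-05-24, after the 2008-05-02 deadline, so the action is time-barred.

TIME-BARRED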